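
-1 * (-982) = 982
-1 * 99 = -99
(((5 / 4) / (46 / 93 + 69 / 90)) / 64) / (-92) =-775 / 4604416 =-0.00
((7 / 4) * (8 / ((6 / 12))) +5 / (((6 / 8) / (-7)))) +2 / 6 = -18.33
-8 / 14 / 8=-1 / 14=-0.07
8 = 8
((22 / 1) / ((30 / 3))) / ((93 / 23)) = 253 / 465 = 0.54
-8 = -8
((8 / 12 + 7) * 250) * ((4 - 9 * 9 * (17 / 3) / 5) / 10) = -50485 / 3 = -16828.33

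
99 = 99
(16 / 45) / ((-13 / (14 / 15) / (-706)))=158144 / 8775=18.02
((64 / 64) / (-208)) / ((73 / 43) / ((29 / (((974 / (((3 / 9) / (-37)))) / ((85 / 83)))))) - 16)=105995 / 136605798368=0.00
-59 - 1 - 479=-539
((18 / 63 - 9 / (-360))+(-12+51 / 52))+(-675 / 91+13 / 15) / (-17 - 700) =-83772293 / 7829640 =-10.70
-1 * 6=-6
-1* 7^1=-7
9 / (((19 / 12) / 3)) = 324 / 19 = 17.05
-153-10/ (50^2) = -38251/ 250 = -153.00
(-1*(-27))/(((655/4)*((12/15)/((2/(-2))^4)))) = 27/131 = 0.21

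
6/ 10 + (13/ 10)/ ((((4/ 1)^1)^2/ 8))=5/ 4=1.25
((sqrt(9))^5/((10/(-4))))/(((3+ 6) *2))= -27/5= -5.40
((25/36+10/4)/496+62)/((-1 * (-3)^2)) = -1107187/160704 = -6.89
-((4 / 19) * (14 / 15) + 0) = -56 / 285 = -0.20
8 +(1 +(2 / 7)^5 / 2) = 151279 / 16807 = 9.00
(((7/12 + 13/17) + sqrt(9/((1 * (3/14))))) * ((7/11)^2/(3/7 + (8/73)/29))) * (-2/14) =-103733 * sqrt(42)/775247 - 2593325/14377308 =-1.05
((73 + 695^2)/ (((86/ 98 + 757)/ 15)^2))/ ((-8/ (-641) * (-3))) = -2534685098925/ 501484544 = -5054.36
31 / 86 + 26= 2267 / 86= 26.36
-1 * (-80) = 80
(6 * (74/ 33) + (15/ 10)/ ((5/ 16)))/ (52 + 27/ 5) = 1004/ 3157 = 0.32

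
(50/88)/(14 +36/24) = 25/682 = 0.04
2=2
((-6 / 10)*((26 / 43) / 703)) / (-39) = 2 / 151145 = 0.00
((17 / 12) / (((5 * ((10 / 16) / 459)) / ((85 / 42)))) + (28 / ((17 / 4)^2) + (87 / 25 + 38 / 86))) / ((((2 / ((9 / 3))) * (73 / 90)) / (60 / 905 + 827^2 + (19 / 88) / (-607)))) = 165628867968587037852567 / 306977921271560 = 539546516.19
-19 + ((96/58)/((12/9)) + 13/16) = -7863/464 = -16.95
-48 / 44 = -12 / 11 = -1.09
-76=-76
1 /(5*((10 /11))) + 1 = 61 /50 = 1.22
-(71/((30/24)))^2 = -80656/25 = -3226.24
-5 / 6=-0.83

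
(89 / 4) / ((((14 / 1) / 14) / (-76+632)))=12371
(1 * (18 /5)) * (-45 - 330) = -1350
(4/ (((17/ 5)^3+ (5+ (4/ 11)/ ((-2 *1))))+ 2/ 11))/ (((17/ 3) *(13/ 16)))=4000/ 203983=0.02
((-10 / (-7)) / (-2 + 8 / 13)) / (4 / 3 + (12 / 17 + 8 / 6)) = -1105 / 3612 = -0.31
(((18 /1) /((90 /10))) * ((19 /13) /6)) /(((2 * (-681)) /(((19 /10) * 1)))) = -361 /531180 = -0.00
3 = 3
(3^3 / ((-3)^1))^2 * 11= 891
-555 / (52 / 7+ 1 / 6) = -23310 / 319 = -73.07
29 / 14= 2.07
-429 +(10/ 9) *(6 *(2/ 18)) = -11563/ 27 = -428.26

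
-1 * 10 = -10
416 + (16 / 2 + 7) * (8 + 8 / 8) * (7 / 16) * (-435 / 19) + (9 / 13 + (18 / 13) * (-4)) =-3719095 / 3952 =-941.07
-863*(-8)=6904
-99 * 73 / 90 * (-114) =45771 / 5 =9154.20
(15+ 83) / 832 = 49 / 416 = 0.12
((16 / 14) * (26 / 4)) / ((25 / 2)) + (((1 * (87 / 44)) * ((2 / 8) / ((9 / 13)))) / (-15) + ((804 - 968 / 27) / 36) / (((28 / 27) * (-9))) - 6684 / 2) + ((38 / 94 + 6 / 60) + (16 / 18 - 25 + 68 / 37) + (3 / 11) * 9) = -1326405962999 / 394405200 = -3363.05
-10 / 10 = -1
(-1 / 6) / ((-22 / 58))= 29 / 66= 0.44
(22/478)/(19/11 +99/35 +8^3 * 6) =4235/283089286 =0.00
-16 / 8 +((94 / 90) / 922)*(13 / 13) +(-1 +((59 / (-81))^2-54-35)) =-2766569647 / 30246210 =-91.47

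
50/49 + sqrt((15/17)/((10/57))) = 50/49 + 3 * sqrt(646)/34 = 3.26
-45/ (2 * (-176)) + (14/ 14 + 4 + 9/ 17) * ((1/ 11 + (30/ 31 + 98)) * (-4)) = -23906189/ 10912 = -2190.82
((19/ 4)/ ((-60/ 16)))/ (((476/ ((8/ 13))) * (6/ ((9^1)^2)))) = -171/ 7735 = -0.02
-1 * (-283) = 283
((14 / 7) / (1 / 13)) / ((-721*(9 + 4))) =-2 / 721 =-0.00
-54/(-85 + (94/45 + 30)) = 2430/2381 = 1.02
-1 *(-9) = 9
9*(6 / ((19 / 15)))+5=905 / 19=47.63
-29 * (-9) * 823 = 214803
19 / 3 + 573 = 1738 / 3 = 579.33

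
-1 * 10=-10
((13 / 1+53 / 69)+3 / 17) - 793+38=-869258 / 1173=-741.06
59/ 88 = 0.67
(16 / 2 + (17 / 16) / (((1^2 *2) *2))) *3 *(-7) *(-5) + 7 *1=874.89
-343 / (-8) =343 / 8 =42.88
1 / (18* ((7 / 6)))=1 / 21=0.05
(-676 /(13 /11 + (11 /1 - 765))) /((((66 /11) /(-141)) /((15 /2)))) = -7755 /49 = -158.27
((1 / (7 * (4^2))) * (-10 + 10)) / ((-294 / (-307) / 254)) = 0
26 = 26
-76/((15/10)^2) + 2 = -286/9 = -31.78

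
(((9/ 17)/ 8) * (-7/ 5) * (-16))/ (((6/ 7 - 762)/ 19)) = -0.04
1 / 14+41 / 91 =95 / 182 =0.52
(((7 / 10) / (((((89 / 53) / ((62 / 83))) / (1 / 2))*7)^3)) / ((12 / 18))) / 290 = 13305584121 / 114558777549172600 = 0.00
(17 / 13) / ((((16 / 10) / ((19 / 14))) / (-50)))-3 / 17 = -688559 / 12376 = -55.64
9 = 9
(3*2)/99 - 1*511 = -16861/33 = -510.94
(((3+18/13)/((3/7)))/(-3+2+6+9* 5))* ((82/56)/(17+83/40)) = 779/49595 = 0.02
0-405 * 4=-1620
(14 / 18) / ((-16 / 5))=-35 / 144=-0.24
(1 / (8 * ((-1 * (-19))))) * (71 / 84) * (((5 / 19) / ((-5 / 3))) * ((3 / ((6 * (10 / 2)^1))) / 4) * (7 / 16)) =-71 / 7393280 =-0.00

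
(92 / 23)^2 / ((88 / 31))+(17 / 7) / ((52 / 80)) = 9.37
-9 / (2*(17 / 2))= -9 / 17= -0.53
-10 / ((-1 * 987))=10 / 987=0.01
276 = 276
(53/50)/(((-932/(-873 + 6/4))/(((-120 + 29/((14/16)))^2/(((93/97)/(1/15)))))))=519.96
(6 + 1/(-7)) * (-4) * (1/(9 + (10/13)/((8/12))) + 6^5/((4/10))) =-105209813/231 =-455453.74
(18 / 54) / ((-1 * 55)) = -1 / 165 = -0.01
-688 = -688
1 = 1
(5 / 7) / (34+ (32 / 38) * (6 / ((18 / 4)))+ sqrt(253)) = 7410 / 289637-16245 * sqrt(253) / 22302049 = 0.01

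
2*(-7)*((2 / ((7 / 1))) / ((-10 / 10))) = 4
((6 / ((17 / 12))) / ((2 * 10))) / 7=18 / 595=0.03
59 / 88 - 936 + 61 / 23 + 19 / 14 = -13194945 / 14168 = -931.32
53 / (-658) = -53 / 658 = -0.08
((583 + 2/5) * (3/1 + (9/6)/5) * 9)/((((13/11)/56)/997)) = 266034985524/325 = 818569186.23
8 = 8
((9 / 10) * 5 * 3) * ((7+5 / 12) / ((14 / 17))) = 13617 / 112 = 121.58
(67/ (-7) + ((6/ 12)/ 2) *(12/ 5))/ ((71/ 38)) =-11932/ 2485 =-4.80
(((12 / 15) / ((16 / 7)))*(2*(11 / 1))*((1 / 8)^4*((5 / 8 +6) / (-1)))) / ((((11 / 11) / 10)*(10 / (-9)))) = 36729 / 327680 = 0.11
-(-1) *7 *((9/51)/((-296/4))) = -21/1258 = -0.02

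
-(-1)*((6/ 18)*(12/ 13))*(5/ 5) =4/ 13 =0.31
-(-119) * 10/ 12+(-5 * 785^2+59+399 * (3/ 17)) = -314251435/ 102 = -3080896.42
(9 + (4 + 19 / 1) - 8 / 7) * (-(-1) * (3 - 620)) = -133272 / 7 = -19038.86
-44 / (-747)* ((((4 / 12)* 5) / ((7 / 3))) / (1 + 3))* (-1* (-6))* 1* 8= 0.50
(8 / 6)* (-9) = -12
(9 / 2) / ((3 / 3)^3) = 9 / 2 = 4.50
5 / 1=5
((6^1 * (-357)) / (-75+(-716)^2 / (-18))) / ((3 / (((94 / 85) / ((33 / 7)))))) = 82908 / 14135165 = 0.01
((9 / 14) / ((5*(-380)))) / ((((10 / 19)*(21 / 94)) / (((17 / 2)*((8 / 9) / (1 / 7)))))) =-799 / 5250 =-0.15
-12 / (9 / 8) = -32 / 3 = -10.67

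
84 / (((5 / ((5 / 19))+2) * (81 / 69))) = 92 / 27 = 3.41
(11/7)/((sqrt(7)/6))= 66 * sqrt(7)/49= 3.56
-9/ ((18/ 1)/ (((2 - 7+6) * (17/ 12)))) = -17/ 24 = -0.71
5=5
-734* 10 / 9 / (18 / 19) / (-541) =69730 / 43821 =1.59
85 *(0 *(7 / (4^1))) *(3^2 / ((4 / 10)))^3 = 0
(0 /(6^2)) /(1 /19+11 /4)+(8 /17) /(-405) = -8 /6885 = -0.00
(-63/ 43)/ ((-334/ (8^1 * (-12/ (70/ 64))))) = -13824/ 35905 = -0.39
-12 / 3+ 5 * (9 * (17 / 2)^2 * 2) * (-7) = -91043 / 2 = -45521.50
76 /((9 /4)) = 304 /9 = 33.78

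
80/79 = 1.01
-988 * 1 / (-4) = 247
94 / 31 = 3.03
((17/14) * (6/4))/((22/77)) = 51/8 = 6.38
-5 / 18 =-0.28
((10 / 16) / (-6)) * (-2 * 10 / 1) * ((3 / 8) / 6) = 25 / 192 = 0.13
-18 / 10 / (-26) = 9 / 130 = 0.07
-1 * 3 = -3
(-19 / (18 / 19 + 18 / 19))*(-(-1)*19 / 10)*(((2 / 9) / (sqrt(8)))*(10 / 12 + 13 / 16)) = -541861*sqrt(2) / 311040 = -2.46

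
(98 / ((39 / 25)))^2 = 6002500 / 1521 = 3946.42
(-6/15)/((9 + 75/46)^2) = -4232/1195605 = -0.00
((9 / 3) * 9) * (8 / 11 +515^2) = 78772041 / 11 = 7161094.64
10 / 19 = 0.53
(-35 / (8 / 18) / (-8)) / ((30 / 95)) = 1995 / 64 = 31.17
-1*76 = -76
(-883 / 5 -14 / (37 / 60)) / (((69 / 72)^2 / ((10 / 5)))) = -42475392 / 97865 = -434.02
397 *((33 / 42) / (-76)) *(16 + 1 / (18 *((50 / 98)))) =-31656383 / 478800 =-66.12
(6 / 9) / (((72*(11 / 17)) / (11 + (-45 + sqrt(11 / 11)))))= -17 / 36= -0.47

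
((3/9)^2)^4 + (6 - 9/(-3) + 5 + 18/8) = 426469/26244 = 16.25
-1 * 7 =-7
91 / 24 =3.79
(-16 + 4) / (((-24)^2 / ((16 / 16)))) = -1 / 48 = -0.02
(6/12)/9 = 0.06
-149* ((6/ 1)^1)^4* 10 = -1931040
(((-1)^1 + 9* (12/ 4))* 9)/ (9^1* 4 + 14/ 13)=1521/ 241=6.31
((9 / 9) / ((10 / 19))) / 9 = 0.21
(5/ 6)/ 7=5/ 42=0.12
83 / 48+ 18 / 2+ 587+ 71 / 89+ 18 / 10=12822983 / 21360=600.33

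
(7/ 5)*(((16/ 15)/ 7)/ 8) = 2/ 75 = 0.03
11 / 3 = 3.67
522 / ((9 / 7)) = 406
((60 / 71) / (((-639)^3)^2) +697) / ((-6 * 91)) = -1122987755736847862489 / 879700594881375800442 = -1.28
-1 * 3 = -3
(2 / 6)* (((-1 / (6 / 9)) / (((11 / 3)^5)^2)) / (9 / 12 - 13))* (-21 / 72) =-19683 / 726247888828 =-0.00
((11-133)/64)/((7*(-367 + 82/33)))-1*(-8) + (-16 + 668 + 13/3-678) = -110468297/8083488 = -13.67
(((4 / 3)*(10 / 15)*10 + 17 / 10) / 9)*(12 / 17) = 1906 / 2295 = 0.83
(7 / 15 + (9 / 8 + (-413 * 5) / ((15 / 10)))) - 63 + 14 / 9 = -517147 / 360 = -1436.52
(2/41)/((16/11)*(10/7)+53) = 154/173881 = 0.00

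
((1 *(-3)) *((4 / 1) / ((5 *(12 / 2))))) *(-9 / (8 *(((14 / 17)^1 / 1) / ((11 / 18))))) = 187 / 560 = 0.33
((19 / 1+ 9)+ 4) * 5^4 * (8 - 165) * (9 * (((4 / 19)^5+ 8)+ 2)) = -699774515640000 / 2476099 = -282611687.03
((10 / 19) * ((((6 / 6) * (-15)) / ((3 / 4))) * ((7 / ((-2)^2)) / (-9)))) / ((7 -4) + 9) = 175 / 1026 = 0.17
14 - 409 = -395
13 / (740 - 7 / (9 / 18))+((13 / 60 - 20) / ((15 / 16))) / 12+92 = 14743871 / 163350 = 90.26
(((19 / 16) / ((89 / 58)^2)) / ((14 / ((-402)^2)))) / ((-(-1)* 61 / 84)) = 3873405474 / 483181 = 8016.47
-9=-9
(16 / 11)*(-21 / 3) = -112 / 11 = -10.18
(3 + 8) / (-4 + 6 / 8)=-44 / 13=-3.38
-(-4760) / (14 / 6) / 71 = 2040 / 71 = 28.73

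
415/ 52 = 7.98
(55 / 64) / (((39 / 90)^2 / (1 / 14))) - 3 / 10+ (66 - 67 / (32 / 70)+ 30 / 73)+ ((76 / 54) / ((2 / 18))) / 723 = -80.11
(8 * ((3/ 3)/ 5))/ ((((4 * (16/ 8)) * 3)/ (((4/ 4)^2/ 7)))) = 1/ 105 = 0.01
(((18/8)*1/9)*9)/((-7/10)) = -45/14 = -3.21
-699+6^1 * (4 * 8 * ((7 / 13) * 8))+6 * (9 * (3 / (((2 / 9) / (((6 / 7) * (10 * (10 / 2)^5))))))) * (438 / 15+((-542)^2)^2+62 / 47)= 7207209675348456697785 / 4277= 1685108645159798152.39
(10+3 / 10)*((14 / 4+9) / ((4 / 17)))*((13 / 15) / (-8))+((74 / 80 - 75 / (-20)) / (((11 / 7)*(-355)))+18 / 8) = -38876437 / 681600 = -57.04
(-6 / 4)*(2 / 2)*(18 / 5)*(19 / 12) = -171 / 20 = -8.55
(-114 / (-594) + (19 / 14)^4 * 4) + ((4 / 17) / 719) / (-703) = 112429976948911 / 8169970394124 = 13.76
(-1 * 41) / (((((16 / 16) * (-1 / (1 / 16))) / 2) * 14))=41 / 112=0.37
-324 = -324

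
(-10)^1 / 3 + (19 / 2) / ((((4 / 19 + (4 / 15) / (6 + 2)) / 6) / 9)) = 875840 / 417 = 2100.34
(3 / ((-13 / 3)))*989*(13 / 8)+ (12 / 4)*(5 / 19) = -168999 / 152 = -1111.84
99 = 99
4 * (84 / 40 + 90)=1842 / 5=368.40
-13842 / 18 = -769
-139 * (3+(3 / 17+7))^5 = -21539981000927 / 1419857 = -15170528.44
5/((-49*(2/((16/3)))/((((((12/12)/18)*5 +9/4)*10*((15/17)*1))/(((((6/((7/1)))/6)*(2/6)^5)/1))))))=-175500/17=-10323.53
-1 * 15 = -15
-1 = -1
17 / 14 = 1.21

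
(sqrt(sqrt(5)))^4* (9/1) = 45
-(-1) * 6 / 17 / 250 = 3 / 2125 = 0.00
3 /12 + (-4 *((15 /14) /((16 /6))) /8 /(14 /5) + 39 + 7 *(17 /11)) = 1724677 /34496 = 50.00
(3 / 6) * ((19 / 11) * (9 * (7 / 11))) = 1197 / 242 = 4.95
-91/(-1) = 91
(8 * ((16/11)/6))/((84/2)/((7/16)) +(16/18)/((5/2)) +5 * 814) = 480/1031173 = 0.00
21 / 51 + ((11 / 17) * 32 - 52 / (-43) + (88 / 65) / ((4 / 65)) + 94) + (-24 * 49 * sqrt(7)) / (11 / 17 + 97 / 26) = -572.39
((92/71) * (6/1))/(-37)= -552/2627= -0.21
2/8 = 1/4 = 0.25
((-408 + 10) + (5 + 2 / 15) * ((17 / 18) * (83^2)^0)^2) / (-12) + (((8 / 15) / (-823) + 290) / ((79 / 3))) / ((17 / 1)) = 2155100020691 / 64460454480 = 33.43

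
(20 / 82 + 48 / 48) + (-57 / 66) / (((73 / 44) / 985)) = -1530907 / 2993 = -511.50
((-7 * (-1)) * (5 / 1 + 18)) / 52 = 161 / 52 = 3.10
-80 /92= -20 /23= -0.87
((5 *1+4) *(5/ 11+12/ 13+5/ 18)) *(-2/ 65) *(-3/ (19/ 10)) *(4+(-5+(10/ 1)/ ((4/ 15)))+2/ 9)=2816521/ 105963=26.58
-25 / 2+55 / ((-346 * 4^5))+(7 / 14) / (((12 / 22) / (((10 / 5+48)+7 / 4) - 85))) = -45683237 / 1062912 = -42.98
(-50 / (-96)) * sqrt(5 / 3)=25 * sqrt(15) / 144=0.67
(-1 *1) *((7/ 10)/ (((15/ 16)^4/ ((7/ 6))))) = -802816/ 759375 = -1.06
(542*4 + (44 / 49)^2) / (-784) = -650913 / 235298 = -2.77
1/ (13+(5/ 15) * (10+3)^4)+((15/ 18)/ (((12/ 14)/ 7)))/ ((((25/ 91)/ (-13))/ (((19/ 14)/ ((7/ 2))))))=-32142083/ 257400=-124.87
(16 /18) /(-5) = -8 /45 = -0.18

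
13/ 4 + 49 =209/ 4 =52.25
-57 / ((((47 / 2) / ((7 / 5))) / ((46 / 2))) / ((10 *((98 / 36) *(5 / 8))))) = -749455 / 564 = -1328.82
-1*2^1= -2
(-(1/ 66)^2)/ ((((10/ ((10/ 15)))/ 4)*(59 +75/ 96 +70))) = -32/ 67839255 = -0.00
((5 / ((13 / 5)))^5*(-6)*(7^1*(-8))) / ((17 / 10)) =32812500000 / 6311981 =5198.45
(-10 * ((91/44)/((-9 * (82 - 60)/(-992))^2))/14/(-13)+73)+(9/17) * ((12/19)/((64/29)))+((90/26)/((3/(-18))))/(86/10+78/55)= 73.93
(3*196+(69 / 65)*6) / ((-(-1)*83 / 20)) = 154536 / 1079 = 143.22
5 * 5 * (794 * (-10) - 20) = -199000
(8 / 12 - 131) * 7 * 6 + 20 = -5454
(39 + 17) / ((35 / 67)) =536 / 5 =107.20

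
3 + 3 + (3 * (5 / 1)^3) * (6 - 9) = -1119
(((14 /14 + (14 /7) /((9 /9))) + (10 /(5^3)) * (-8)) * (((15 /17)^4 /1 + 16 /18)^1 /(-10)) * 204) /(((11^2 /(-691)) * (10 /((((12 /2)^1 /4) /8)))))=4165083347 /540430000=7.71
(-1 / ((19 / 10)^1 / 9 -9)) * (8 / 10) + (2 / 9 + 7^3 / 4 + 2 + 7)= 95.06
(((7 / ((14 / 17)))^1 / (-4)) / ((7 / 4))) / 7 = -0.17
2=2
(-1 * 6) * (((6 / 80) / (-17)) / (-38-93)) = -9 / 44540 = -0.00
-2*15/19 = -30/19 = -1.58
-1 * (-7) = 7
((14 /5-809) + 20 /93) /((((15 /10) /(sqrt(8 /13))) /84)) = -41975696 * sqrt(26) /6045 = -35406.93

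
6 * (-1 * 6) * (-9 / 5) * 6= 1944 / 5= 388.80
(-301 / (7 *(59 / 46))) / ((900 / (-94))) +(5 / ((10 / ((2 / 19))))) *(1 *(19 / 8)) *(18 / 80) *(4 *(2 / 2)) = 767623 / 212400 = 3.61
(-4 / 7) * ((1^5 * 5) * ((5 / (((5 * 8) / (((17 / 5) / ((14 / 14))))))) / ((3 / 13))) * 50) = -5525 / 21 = -263.10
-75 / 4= -18.75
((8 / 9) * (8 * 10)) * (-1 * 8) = -5120 / 9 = -568.89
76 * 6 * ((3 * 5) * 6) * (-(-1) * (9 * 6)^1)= 2216160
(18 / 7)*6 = 108 / 7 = 15.43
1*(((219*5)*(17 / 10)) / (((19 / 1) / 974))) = 95426.37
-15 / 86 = -0.17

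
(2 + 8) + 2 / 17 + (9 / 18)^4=2769 / 272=10.18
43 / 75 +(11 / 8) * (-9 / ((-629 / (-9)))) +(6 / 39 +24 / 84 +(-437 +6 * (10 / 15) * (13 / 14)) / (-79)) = 6.32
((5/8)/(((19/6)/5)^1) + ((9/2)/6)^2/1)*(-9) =-4239/304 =-13.94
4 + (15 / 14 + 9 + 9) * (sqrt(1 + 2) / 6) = 4 + 89 * sqrt(3) / 28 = 9.51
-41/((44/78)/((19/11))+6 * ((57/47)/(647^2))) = -125.53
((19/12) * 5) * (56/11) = 40.30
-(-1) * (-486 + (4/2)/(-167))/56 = -20291/2338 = -8.68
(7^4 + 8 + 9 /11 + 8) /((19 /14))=372344 /209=1781.55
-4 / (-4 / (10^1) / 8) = 80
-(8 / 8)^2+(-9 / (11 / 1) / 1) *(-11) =8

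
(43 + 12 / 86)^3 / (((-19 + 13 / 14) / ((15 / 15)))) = -89363419250 / 20115271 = -4442.57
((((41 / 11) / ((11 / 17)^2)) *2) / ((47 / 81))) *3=5758614 / 62557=92.05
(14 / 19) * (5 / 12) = 35 / 114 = 0.31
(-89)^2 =7921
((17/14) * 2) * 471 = 8007/7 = 1143.86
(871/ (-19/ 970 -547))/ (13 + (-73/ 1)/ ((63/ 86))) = 53226810/ 2896594531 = 0.02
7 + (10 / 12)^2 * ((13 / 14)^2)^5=76338635350177 / 10413167579136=7.33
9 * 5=45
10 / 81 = 0.12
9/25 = 0.36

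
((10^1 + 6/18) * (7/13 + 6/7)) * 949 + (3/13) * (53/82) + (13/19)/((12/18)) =2910759911/212667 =13686.94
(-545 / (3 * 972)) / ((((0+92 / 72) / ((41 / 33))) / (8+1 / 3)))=-558625 / 368874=-1.51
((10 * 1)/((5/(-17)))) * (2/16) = -17/4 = -4.25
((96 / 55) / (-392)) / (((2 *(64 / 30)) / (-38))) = 171 / 4312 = 0.04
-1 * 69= -69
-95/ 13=-7.31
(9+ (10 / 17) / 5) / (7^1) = 155 / 119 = 1.30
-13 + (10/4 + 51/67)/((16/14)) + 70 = 64163/1072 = 59.85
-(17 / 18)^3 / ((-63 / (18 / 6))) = 4913 / 122472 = 0.04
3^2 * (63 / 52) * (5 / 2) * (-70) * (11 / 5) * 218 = -23794155 / 26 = -915159.81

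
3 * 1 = 3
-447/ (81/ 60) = -2980/ 9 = -331.11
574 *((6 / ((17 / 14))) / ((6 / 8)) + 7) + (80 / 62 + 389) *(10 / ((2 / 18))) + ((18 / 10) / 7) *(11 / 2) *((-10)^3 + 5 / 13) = 3981585261 / 95914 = 41512.03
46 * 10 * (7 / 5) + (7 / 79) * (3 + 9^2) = 651.44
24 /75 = 8 /25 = 0.32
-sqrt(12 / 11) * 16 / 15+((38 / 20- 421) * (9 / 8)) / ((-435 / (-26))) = -163449 / 5800- 32 * sqrt(33) / 165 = -29.29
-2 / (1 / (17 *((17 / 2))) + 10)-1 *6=-8965 / 1446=-6.20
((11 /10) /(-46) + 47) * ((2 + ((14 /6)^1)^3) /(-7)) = -136171 /1380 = -98.67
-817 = -817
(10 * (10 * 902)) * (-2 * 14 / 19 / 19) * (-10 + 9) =6996.12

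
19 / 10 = 1.90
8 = 8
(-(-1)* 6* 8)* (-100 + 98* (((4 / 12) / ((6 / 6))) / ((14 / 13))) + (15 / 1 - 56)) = -5312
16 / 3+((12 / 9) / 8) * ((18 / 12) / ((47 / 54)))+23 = 8071 / 282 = 28.62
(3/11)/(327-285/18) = 18/20537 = 0.00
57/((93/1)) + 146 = 4545/31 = 146.61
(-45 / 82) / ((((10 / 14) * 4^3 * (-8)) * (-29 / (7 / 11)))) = -441 / 13392896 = -0.00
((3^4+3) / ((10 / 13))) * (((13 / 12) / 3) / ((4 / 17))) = 20111 / 120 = 167.59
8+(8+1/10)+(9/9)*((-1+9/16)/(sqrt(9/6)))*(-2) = 7*sqrt(6)/24+161/10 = 16.81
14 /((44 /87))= 609 /22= 27.68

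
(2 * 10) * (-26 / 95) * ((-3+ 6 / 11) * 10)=28080 / 209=134.35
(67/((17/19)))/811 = 1273/13787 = 0.09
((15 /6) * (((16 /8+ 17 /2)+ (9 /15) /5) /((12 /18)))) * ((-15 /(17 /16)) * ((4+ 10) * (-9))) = 1204308 /17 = 70841.65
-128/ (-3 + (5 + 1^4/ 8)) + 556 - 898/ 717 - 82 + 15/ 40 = 40261463/ 97512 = 412.89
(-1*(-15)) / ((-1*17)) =-15 / 17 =-0.88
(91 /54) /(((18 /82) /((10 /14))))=2665 /486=5.48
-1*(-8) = 8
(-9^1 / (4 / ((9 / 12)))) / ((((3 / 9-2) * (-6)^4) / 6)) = 3 / 640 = 0.00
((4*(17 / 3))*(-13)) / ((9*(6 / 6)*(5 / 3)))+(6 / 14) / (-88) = -544679 / 27720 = -19.65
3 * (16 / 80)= 3 / 5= 0.60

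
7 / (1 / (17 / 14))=17 / 2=8.50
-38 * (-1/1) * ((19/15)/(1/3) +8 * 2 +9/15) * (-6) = -23256/5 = -4651.20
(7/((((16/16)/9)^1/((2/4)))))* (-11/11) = -63/2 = -31.50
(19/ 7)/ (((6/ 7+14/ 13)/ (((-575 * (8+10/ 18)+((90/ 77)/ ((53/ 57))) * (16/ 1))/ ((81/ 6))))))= -44447046085/ 87268104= -509.32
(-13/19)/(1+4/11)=-143/285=-0.50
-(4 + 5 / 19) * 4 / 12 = -27 / 19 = -1.42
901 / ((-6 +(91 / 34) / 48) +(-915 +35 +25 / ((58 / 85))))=-42642528 / 40195969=-1.06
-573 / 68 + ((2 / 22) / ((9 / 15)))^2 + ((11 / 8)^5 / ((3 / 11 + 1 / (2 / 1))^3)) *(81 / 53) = 9147898029553 / 1161476591616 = 7.88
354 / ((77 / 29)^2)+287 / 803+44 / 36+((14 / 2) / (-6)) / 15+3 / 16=16174298303 / 311628240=51.90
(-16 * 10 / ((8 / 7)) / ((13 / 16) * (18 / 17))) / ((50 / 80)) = -30464 / 117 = -260.38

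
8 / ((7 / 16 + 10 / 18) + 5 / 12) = 1152 / 203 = 5.67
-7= -7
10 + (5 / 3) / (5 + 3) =10.21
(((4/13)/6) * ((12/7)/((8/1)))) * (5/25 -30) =-149/455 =-0.33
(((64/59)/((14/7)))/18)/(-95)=-16/50445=-0.00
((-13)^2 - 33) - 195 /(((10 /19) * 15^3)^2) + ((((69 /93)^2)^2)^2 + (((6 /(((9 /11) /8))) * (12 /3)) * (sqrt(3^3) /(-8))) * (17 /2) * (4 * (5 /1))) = 8814174926999064726887 /64766413155675937500 - 14960 * sqrt(3) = -25775.39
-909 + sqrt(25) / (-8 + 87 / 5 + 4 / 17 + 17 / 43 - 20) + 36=-31828649 / 36438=-873.50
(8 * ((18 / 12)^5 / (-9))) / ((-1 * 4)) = 27 / 16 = 1.69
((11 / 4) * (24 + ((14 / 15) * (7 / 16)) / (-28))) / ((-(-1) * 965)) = 126643 / 1852800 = 0.07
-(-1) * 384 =384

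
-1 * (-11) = 11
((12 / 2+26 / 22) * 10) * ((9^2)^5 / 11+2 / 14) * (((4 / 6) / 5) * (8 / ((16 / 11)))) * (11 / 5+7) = 177393643265224 / 1155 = 153587569926.60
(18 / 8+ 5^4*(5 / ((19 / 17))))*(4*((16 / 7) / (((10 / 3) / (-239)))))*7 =-1219880856 / 95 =-12840851.12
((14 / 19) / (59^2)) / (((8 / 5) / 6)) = 105 / 132278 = 0.00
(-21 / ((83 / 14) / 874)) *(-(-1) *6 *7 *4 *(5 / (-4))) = 53960760 / 83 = 650129.64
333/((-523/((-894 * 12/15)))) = 1190808/2615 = 455.38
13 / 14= 0.93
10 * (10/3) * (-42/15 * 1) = -280/3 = -93.33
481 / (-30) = -481 / 30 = -16.03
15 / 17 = 0.88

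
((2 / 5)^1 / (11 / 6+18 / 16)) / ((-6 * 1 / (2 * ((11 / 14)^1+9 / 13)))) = -2152 / 32305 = -0.07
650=650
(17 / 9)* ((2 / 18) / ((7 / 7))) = 17 / 81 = 0.21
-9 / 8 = -1.12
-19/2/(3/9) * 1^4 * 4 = -114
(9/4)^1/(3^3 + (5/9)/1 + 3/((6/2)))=81/1028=0.08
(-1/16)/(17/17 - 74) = 1/1168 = 0.00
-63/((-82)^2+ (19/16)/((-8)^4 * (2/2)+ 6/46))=-94964688/10135596661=-0.01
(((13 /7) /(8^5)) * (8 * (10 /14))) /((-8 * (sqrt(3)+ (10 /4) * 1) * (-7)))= 25 /5619712-5 * sqrt(3) /2809856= 0.00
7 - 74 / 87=535 / 87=6.15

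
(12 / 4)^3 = 27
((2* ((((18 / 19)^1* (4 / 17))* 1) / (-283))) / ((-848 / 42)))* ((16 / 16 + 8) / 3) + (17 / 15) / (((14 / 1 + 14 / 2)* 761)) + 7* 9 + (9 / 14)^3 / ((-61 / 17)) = 1747462639833688063 / 27770003855579160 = 62.93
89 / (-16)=-89 / 16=-5.56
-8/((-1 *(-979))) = -8/979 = -0.01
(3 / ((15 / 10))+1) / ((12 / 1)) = 1 / 4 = 0.25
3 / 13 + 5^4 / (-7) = -8104 / 91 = -89.05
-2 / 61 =-0.03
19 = 19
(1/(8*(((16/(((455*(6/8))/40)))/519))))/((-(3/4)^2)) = -15743/256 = -61.50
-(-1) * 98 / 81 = 98 / 81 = 1.21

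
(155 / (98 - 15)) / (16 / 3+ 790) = 465 / 198038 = 0.00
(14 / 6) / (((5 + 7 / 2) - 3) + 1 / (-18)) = 3 / 7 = 0.43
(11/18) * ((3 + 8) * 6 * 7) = 847/3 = 282.33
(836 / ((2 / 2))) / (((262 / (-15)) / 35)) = -219450 / 131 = -1675.19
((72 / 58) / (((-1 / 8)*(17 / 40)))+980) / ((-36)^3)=-117905 / 5750352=-0.02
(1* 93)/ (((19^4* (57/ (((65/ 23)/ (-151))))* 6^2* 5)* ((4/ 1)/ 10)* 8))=-0.00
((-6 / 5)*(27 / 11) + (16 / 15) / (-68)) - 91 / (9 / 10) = -875768 / 8415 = -104.07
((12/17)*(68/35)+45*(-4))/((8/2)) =-1563/35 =-44.66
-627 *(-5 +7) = -1254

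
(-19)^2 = 361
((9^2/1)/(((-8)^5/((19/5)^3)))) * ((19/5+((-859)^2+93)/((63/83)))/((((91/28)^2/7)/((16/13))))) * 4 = -18905761184517/43940000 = -430263.11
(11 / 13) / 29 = 11 / 377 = 0.03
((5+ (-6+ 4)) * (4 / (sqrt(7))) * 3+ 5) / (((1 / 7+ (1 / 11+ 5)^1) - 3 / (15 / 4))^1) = 1925 / 1707+ 660 * sqrt(7) / 569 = 4.20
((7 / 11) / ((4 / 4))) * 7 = 49 / 11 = 4.45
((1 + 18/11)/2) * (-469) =-13601/22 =-618.23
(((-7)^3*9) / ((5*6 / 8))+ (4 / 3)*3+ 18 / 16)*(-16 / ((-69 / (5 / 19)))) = -65446 / 1311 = -49.92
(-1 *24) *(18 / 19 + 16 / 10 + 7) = -229.14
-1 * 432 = -432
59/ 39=1.51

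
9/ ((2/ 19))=171/ 2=85.50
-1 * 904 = -904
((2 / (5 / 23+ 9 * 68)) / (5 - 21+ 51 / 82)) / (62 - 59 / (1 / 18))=943 / 4439035250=0.00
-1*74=-74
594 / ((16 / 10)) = 1485 / 4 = 371.25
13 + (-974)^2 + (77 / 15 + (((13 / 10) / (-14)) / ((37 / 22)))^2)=19091805408787 / 20124300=948694.14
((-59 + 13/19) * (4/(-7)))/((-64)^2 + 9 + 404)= 0.01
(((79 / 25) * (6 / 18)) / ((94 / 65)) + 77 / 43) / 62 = 152731 / 3759060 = 0.04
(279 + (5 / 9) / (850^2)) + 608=1153543501 / 1300500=887.00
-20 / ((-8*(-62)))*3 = -15 / 124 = -0.12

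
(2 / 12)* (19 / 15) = 19 / 90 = 0.21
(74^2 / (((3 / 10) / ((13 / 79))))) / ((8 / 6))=177970 / 79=2252.78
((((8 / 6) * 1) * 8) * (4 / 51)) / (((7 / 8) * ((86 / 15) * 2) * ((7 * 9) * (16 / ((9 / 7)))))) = 80 / 752199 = 0.00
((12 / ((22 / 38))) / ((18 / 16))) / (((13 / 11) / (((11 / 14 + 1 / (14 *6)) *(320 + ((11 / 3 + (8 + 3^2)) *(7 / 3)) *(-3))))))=5356784 / 2457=2180.21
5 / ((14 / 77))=27.50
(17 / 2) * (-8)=-68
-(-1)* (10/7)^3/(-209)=-1000/71687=-0.01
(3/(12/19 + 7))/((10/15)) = 171/290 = 0.59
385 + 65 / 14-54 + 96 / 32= 338.64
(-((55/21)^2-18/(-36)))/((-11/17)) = 110347/9702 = 11.37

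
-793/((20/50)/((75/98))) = -297375/196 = -1517.22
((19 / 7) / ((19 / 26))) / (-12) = -13 / 42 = -0.31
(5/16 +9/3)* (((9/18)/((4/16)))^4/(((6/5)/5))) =1325/6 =220.83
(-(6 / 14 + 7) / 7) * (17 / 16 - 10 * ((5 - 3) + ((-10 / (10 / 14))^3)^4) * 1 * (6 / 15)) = 47169335096247715 / 196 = 240659872940039.36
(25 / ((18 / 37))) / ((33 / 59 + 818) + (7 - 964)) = -54575 / 147024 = -0.37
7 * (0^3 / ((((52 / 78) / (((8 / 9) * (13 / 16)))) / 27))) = 0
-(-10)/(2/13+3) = 130/41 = 3.17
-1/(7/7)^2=-1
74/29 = 2.55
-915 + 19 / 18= -913.94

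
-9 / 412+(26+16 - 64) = -22.02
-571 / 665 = -0.86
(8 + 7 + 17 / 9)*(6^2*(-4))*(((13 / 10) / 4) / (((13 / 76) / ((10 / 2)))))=-23104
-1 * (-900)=900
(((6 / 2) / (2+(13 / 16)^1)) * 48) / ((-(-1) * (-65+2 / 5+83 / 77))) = -2464 / 3057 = -0.81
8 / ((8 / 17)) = 17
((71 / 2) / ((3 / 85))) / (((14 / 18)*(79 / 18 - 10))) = -162945 / 707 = -230.47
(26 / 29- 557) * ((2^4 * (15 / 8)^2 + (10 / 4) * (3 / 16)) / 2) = -29270505 / 1856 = -15770.75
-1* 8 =-8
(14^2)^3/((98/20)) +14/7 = 1536642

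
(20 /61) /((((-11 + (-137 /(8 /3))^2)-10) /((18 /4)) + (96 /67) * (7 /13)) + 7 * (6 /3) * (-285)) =-0.00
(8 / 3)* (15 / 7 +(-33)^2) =20368 / 7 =2909.71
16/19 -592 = -11232/19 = -591.16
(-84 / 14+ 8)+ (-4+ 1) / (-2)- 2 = 3 / 2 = 1.50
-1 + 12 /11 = 1 /11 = 0.09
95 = 95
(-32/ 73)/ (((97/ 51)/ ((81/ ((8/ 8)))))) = -132192/ 7081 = -18.67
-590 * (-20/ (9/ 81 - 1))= -13275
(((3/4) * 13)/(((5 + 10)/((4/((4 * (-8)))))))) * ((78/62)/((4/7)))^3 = -264503421/305059840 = -0.87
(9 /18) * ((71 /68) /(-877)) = -71 /119272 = -0.00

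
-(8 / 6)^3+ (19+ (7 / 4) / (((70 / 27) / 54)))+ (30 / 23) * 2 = 691649 / 12420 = 55.69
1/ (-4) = -1/ 4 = -0.25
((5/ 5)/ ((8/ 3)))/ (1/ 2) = 3/ 4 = 0.75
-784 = -784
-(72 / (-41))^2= -5184 / 1681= -3.08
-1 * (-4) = 4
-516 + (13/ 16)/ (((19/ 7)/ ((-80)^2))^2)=1630533724/ 361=4516713.92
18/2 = 9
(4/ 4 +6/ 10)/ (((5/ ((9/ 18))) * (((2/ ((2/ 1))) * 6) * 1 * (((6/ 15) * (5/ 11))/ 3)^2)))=363/ 50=7.26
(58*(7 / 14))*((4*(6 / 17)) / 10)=348 / 85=4.09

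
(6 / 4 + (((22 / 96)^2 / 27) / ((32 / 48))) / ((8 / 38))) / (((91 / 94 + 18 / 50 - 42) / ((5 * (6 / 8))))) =-1475394625 / 10570272768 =-0.14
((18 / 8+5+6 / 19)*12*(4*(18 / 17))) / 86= 62100 / 13889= 4.47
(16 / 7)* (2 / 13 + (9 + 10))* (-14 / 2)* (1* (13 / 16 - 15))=56523 / 13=4347.92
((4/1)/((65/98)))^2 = 153664/4225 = 36.37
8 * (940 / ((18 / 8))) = 30080 / 9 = 3342.22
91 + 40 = 131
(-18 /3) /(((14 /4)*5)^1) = -0.34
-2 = -2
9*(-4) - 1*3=-39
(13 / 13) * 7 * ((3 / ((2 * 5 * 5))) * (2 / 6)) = 7 / 50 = 0.14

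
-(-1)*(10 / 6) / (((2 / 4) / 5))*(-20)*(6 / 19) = -2000 / 19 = -105.26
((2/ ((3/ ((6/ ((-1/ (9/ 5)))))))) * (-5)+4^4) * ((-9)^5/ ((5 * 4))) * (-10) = 8621154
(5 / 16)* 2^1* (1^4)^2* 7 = 35 / 8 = 4.38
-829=-829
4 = 4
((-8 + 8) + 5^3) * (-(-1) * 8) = 1000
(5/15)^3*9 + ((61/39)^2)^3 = 14.98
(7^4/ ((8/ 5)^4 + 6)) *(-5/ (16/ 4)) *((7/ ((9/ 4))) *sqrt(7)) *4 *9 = -70843.65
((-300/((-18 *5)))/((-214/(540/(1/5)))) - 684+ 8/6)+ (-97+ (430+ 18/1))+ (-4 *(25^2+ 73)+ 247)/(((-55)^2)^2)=-219551109014/587470125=-373.72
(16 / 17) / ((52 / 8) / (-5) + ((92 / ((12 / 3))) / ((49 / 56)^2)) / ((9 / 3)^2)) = 70560 / 152779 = 0.46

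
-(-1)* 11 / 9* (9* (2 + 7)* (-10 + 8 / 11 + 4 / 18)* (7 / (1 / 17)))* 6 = -639744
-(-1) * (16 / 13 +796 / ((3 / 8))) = 2123.90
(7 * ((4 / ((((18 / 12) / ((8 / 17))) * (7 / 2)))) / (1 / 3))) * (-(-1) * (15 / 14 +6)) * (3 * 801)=15225408 / 119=127944.61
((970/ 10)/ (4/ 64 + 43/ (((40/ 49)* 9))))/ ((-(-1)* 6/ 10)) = 116400/ 4259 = 27.33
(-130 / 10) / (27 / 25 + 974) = -325 / 24377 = -0.01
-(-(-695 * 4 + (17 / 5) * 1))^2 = -7709507.56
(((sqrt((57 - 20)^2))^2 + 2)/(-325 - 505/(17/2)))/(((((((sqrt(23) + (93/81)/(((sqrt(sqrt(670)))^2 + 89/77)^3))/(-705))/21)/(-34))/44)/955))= 2662094773827720 * (-307706861 * sqrt(670) - 1061343779)/(1307 * (14152523 + 28656282033 * sqrt(23) + 8308085247 * sqrt(15410)))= -1.573e+10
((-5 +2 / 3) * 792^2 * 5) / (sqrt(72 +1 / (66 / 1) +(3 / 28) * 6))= -3397680 * sqrt(242319) / 1049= -1594412.61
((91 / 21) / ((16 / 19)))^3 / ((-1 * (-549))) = 0.25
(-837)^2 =700569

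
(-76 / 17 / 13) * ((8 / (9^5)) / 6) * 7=-2128 / 39149487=-0.00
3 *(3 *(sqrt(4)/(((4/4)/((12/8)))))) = 27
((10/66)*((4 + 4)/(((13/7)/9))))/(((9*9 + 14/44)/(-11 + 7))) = -0.29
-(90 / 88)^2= -2025 / 1936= -1.05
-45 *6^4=-58320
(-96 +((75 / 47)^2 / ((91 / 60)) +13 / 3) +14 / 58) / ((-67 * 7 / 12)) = 2.30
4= 4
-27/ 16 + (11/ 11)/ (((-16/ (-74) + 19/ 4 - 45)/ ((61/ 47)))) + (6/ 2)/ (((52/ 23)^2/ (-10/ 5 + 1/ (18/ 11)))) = -3817796899/ 1505992800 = -2.54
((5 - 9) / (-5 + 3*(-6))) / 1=4 / 23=0.17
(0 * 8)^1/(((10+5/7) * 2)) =0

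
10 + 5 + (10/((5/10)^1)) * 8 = 175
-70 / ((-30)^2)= -7 / 90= -0.08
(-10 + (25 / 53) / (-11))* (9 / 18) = -5855 / 1166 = -5.02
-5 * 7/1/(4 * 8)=-35/32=-1.09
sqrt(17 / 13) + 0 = sqrt(221) / 13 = 1.14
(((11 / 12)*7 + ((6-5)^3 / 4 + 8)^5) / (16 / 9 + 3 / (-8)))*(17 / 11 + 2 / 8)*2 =2529994197 / 25856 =97849.40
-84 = -84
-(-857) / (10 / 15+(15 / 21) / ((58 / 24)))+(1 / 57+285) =39269197 / 33402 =1175.65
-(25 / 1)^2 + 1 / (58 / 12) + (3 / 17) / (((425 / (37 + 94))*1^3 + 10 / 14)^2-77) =-15885297627062 / 25424775629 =-624.80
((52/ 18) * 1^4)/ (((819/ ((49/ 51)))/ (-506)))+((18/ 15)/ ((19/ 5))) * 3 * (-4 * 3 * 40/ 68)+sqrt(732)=18.65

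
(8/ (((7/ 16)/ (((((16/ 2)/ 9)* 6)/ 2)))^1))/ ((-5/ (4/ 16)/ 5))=-256/ 21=-12.19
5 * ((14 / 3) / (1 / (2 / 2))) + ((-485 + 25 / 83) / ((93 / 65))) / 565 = 19829440 / 872247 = 22.73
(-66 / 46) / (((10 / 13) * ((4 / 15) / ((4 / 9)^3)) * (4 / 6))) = -572 / 621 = -0.92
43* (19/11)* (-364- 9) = -304741/11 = -27703.73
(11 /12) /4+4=203 /48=4.23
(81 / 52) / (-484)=-81 / 25168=-0.00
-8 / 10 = -4 / 5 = -0.80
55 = 55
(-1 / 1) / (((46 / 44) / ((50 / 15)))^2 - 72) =48400 / 3480039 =0.01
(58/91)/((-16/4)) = -29/182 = -0.16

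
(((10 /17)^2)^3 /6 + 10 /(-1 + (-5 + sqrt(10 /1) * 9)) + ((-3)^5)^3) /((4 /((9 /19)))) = -134036571799974051 /78881575492 + 45 * sqrt(10) /3268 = -1699212.62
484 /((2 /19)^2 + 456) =43681 /41155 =1.06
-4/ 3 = -1.33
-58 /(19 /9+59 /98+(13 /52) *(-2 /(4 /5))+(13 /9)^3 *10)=-16574544 /9208967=-1.80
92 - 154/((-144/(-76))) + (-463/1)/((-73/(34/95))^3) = 10.72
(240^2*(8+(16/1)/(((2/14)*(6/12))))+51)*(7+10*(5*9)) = 6107005707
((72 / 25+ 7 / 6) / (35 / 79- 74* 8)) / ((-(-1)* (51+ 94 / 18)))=-143859 / 1182344900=-0.00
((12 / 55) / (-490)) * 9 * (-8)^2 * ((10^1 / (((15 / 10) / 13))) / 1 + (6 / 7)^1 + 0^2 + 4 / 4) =-194688 / 8575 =-22.70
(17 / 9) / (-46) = -17 / 414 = -0.04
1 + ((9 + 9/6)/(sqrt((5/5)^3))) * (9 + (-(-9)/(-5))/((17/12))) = 13967/170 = 82.16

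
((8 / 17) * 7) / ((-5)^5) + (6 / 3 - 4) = -2.00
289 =289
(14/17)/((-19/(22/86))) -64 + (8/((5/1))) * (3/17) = -4425642/69445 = -63.73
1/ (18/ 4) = 2/ 9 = 0.22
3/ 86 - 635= -54607/ 86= -634.97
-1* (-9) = 9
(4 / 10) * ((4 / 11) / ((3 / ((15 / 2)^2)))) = 2.73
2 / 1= 2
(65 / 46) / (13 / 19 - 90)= -0.02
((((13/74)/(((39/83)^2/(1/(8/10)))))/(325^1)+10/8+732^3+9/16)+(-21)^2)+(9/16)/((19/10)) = 33551215607042927/85541040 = 392223611.11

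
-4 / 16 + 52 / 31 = 1.43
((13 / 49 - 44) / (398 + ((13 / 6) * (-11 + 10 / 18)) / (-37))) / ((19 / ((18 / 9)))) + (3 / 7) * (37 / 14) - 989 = -732485139545 / 741472606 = -987.88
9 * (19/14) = 171/14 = 12.21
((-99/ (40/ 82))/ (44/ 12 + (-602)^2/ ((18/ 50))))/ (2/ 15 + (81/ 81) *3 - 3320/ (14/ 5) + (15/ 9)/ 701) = 537772851/ 3154509850286272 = 0.00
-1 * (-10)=10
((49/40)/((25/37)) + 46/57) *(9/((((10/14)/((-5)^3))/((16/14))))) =-448023/95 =-4716.03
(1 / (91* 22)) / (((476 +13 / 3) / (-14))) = -3 / 206063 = -0.00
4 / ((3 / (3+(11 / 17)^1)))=248 / 51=4.86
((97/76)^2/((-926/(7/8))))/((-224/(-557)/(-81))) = 424505853/1369235456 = 0.31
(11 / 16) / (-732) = -11 / 11712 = -0.00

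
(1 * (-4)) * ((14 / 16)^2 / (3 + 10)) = -49 / 208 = -0.24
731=731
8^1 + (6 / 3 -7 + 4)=7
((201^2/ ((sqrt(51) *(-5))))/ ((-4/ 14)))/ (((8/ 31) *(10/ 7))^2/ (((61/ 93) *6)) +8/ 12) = 26204613813 *sqrt(51)/ 33136060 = 5647.57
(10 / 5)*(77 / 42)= 11 / 3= 3.67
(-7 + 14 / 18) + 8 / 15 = -5.69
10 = 10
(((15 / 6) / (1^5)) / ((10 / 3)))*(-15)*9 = -405 / 4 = -101.25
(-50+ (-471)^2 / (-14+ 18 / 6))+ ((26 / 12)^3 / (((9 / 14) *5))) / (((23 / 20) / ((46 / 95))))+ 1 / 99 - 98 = -5158440962 / 253935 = -20314.02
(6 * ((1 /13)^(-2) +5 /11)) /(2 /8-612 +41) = -14912 /8371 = -1.78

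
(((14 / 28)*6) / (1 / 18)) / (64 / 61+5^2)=3294 / 1589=2.07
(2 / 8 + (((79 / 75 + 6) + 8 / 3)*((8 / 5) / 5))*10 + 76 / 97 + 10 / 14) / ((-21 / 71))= -111.07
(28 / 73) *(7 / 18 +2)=602 / 657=0.92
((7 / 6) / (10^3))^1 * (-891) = -2079 / 2000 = -1.04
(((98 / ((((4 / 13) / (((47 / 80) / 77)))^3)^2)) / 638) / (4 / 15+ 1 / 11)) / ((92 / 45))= 1404788766199789347 / 28757158369252485072158720000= 0.00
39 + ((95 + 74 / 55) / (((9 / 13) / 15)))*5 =345722 / 33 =10476.42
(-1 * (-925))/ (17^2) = 925/ 289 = 3.20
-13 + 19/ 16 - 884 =-14333/ 16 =-895.81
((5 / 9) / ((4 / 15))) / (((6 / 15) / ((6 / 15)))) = 25 / 12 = 2.08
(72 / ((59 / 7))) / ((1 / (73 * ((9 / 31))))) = 331128 / 1829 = 181.04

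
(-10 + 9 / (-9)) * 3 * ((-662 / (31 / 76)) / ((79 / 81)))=134483976 / 2449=54913.83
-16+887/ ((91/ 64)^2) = 422.73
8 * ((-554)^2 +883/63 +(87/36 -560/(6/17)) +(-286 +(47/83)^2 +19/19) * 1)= 1059189175850/434007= 2440488.69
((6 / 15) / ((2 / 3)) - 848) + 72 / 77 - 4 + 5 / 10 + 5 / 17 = -11122191 / 13090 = -849.67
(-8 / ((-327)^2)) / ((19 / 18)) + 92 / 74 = 1.24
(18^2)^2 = 104976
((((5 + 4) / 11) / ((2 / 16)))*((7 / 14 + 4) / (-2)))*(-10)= 1620 / 11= 147.27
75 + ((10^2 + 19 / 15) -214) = -566 / 15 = -37.73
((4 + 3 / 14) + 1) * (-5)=-365 / 14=-26.07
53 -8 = 45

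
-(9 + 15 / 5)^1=-12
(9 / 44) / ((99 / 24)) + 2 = 248 / 121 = 2.05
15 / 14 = 1.07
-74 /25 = -2.96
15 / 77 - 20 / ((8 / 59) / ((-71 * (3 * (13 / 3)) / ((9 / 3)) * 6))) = 20965960 / 77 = 272285.19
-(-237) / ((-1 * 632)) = -3 / 8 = -0.38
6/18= 1/3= 0.33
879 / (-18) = -293 / 6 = -48.83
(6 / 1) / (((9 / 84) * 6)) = 28 / 3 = 9.33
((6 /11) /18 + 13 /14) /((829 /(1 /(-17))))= -443 /6510966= -0.00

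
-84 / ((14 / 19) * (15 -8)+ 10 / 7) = -931 / 73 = -12.75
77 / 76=1.01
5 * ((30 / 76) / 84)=25 / 1064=0.02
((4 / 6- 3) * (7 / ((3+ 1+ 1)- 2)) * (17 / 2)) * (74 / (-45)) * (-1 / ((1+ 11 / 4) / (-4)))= 493136 / 6075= 81.17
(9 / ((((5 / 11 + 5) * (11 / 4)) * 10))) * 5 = 3 / 10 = 0.30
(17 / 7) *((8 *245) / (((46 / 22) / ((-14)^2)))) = 10262560 / 23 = 446198.26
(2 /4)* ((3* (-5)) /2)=-15 /4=-3.75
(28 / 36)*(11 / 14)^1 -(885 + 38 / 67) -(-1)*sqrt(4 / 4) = -1066051 / 1206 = -883.96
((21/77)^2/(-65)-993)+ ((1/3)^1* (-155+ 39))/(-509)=-11924887418/12009855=-992.93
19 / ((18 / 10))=95 / 9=10.56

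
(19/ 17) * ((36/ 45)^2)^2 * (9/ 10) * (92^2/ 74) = 92630016/ 1965625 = 47.12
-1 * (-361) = 361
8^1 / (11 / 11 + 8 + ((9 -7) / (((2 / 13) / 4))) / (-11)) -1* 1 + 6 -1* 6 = 41 / 47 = 0.87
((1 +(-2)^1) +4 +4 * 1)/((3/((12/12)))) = 7/3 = 2.33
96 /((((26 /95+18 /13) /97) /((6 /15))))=71877 /32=2246.16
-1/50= -0.02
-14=-14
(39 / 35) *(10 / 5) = 78 / 35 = 2.23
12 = 12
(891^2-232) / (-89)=-793649 / 89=-8917.40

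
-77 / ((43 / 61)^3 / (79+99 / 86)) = -120472662541 / 6837602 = -17619.14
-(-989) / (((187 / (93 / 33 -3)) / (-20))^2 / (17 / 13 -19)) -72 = -4324401064 / 55006237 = -78.62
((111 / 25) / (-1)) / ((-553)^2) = -0.00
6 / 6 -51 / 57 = 2 / 19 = 0.11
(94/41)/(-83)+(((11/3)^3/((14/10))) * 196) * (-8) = -5072922698/91881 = -55211.88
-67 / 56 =-1.20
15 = 15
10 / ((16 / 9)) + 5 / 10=49 / 8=6.12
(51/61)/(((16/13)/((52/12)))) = 2873/976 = 2.94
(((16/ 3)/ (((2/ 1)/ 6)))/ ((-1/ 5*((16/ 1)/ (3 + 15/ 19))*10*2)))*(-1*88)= 1584/ 19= 83.37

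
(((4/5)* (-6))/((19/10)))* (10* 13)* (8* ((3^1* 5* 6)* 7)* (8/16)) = -15724800/19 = -827621.05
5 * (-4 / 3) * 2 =-40 / 3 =-13.33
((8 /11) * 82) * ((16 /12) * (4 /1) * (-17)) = -178432 /33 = -5407.03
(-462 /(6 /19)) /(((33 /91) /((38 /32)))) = -229957 /48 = -4790.77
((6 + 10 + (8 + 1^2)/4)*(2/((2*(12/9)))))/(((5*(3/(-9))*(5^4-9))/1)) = -657/49280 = -0.01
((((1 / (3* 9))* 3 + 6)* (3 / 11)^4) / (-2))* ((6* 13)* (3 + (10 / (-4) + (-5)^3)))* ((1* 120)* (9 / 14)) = 117988650 / 9317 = 12663.80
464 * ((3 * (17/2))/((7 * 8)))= 1479/7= 211.29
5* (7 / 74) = 35 / 74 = 0.47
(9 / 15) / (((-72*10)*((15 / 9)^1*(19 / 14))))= -7 / 19000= -0.00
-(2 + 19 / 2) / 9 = -23 / 18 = -1.28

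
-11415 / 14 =-815.36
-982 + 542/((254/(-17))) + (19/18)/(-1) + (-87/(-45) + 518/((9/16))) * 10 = 6255175/762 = 8208.89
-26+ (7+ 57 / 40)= -703 / 40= -17.58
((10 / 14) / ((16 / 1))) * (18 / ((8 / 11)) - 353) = -14.65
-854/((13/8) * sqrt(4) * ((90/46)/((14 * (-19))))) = 20899088/585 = 35724.94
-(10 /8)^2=-25 /16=-1.56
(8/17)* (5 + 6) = 88/17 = 5.18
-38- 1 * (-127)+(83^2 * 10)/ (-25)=-13333/ 5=-2666.60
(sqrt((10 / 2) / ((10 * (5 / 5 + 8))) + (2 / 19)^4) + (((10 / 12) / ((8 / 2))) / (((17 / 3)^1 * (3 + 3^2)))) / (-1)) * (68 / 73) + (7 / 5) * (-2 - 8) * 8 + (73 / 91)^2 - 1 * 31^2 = -15558123773 / 14508312 + 34 * sqrt(261218) / 79059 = -1072.14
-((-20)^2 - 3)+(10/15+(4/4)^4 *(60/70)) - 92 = -10237/21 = -487.48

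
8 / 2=4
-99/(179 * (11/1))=-9/179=-0.05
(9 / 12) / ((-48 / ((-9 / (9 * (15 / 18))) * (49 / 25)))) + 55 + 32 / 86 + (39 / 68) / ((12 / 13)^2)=56.08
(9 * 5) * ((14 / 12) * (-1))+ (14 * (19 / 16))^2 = 14329 / 64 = 223.89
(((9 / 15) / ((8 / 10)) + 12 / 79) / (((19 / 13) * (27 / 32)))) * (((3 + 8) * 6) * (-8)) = -91520 / 237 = -386.16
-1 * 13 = -13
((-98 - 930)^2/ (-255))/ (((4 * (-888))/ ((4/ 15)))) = 0.31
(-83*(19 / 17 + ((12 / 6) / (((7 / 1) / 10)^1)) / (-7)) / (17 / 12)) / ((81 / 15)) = -327020 / 42483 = -7.70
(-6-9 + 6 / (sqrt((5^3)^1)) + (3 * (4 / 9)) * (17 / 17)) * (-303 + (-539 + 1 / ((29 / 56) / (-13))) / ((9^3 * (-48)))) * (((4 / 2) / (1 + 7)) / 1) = 4201930715 / 4059072-20497223 * sqrt(5) / 1127520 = 994.55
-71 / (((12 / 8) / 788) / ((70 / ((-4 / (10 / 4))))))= 4895450 / 3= 1631816.67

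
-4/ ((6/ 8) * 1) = -16/ 3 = -5.33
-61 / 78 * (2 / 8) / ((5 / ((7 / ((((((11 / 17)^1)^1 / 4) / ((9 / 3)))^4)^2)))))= -53365179273383190528 / 13933327265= -3830038458.04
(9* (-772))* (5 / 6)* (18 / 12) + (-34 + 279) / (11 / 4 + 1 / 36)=-42984 / 5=-8596.80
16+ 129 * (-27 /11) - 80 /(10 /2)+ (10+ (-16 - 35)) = -3934 /11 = -357.64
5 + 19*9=176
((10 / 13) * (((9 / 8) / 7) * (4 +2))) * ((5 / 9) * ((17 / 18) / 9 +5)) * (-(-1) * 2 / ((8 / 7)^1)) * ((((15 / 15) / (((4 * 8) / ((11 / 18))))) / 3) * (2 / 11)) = 20675 / 4852224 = 0.00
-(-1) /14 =1 /14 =0.07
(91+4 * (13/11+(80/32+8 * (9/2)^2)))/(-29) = -8291/319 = -25.99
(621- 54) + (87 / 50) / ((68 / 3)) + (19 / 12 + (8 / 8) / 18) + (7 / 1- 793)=-6648901 / 30600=-217.28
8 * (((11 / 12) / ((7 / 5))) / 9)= 0.58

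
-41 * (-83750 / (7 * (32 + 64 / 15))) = 25753125 / 1904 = 13525.80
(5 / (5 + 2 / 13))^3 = 274625 / 300763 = 0.91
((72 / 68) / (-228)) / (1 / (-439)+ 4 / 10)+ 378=71056513 / 187986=377.99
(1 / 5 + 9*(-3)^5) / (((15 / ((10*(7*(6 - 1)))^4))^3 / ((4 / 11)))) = -21497249184053125000000000000000 / 27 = -796194414224189814814814800000.00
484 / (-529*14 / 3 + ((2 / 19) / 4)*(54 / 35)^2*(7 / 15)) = -6034875 / 30780823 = -0.20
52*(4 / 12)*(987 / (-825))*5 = -103.68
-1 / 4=-0.25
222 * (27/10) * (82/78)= 40959/65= 630.14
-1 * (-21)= 21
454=454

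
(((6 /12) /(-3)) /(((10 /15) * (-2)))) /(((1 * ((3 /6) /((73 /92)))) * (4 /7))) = 511 /1472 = 0.35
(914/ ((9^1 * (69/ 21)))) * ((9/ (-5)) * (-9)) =57582/ 115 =500.71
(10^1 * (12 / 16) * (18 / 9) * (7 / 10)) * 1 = 10.50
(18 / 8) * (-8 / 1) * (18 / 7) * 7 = -324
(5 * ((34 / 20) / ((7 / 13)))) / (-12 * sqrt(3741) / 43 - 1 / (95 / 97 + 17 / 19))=30246728083 / 1045201061387 - 15819333816 * sqrt(3741) / 1045201061387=-0.90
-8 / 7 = -1.14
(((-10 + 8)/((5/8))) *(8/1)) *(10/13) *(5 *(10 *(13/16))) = -800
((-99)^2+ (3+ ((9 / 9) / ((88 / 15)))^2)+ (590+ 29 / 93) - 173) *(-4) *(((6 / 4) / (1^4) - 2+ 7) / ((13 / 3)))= -7361327933 / 120032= -61328.05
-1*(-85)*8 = 680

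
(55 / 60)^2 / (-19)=-121 / 2736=-0.04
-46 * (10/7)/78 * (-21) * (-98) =-22540/13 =-1733.85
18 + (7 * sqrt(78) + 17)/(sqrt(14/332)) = 18 + sqrt(1162) * (17/7 + sqrt(78)) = 401.84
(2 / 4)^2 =1 / 4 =0.25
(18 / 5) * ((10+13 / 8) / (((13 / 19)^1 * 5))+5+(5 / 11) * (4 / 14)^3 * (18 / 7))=1041401133 / 34334300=30.33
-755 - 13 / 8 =-6053 / 8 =-756.62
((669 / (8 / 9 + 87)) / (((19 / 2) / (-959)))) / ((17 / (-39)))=64340406 / 36499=1762.80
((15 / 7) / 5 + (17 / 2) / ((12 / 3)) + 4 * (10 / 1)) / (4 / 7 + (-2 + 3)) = 27.08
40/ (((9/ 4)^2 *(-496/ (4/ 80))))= -2/ 2511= -0.00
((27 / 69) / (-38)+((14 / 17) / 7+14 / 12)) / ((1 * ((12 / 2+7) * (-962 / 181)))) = -2569657 / 139360611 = -0.02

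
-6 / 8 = -3 / 4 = -0.75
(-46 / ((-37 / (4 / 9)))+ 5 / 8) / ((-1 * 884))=-0.00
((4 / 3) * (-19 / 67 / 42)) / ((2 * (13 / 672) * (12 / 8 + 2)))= -1216 / 18291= -0.07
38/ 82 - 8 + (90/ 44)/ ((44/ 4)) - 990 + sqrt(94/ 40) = -9895713/ 9922 + sqrt(235)/ 10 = -995.82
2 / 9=0.22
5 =5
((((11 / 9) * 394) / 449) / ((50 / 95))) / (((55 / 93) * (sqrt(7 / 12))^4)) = 5569584 / 550025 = 10.13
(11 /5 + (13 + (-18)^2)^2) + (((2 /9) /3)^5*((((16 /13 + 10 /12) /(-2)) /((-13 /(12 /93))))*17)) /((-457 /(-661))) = 58525198175463248368 /515317247463915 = 113571.20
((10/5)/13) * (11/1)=22/13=1.69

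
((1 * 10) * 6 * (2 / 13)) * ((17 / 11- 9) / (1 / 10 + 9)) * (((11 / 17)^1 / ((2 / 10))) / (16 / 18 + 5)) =-4.15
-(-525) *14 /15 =490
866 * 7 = 6062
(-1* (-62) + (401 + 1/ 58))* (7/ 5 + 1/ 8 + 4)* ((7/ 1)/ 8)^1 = 8308937/ 3712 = 2238.40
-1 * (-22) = 22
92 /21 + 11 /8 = 967 /168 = 5.76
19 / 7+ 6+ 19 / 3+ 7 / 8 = 2675 / 168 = 15.92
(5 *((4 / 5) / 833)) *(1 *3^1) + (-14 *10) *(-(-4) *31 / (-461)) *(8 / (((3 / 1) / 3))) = 115692572 / 384013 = 301.27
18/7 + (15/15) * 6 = 60/7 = 8.57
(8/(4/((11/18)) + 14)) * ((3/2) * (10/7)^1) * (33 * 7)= 21780/113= 192.74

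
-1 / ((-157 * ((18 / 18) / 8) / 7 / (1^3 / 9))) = 56 / 1413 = 0.04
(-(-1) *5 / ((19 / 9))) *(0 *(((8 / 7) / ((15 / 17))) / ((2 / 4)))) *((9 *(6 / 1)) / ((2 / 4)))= 0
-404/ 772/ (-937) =101/ 180841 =0.00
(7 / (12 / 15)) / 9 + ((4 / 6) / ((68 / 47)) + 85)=52897 / 612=86.43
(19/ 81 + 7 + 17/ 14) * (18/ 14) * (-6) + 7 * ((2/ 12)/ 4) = -25435/ 392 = -64.89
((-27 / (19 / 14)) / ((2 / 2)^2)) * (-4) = 1512 / 19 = 79.58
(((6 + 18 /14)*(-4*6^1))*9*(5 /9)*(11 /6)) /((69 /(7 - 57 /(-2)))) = -132770 /161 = -824.66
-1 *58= -58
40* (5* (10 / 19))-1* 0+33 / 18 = 12209 / 114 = 107.10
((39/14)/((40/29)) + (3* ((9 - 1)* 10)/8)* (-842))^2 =200066003291961/313600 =637965571.72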